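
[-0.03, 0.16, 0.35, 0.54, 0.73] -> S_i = -0.03 + 0.19*i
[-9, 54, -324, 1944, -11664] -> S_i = -9*-6^i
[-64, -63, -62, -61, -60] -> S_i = -64 + 1*i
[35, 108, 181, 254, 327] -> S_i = 35 + 73*i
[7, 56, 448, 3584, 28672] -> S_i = 7*8^i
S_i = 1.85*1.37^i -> [1.85, 2.53, 3.47, 4.76, 6.52]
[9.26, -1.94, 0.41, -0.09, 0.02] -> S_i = 9.26*(-0.21)^i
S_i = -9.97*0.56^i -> [-9.97, -5.58, -3.13, -1.75, -0.98]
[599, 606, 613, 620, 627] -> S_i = 599 + 7*i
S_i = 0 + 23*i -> [0, 23, 46, 69, 92]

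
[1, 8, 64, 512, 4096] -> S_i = 1*8^i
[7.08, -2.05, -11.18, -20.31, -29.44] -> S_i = 7.08 + -9.13*i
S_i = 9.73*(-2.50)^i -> [9.73, -24.33, 60.81, -152.03, 380.08]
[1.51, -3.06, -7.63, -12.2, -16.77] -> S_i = 1.51 + -4.57*i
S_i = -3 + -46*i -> [-3, -49, -95, -141, -187]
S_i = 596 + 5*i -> [596, 601, 606, 611, 616]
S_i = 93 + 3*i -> [93, 96, 99, 102, 105]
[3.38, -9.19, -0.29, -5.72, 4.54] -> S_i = Random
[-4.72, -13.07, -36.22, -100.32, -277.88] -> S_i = -4.72*2.77^i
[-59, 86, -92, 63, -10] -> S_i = Random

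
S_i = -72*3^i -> [-72, -216, -648, -1944, -5832]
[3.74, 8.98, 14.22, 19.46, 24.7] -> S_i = 3.74 + 5.24*i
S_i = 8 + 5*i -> [8, 13, 18, 23, 28]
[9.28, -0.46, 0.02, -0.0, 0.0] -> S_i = 9.28*(-0.05)^i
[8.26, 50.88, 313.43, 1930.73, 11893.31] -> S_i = 8.26*6.16^i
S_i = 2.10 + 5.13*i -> [2.1, 7.23, 12.36, 17.49, 22.62]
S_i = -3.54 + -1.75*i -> [-3.54, -5.29, -7.04, -8.79, -10.54]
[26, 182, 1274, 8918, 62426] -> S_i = 26*7^i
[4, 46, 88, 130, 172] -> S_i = 4 + 42*i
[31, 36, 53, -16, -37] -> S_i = Random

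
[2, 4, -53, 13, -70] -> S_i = Random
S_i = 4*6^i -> [4, 24, 144, 864, 5184]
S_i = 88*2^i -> [88, 176, 352, 704, 1408]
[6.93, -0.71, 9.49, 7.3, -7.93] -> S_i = Random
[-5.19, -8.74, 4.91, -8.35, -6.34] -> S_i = Random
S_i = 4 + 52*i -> [4, 56, 108, 160, 212]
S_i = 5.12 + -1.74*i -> [5.12, 3.38, 1.64, -0.1, -1.84]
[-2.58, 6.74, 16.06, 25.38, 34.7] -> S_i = -2.58 + 9.32*i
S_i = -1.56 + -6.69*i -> [-1.56, -8.25, -14.94, -21.63, -28.32]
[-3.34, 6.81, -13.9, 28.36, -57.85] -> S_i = -3.34*(-2.04)^i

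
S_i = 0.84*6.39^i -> [0.84, 5.37, 34.3, 219.17, 1400.5]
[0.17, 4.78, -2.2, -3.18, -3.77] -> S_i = Random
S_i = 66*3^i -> [66, 198, 594, 1782, 5346]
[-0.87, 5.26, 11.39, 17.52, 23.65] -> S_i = -0.87 + 6.13*i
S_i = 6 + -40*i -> [6, -34, -74, -114, -154]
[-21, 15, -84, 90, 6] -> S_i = Random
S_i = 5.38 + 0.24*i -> [5.38, 5.62, 5.86, 6.1, 6.34]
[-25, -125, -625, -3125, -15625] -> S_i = -25*5^i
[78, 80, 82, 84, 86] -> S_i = 78 + 2*i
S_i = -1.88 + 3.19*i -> [-1.88, 1.31, 4.5, 7.69, 10.88]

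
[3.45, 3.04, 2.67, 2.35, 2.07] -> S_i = 3.45*0.88^i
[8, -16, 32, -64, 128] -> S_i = 8*-2^i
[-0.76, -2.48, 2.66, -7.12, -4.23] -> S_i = Random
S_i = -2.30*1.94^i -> [-2.3, -4.46, -8.66, -16.79, -32.58]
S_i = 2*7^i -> [2, 14, 98, 686, 4802]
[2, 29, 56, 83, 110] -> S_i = 2 + 27*i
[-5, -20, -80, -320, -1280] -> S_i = -5*4^i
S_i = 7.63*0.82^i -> [7.63, 6.26, 5.13, 4.21, 3.45]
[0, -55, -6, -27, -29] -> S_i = Random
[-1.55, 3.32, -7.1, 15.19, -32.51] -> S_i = -1.55*(-2.14)^i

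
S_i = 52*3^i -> [52, 156, 468, 1404, 4212]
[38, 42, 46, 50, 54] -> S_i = 38 + 4*i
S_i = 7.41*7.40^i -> [7.41, 54.83, 405.77, 3002.71, 22220.05]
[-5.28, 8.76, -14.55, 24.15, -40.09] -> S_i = -5.28*(-1.66)^i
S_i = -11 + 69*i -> [-11, 58, 127, 196, 265]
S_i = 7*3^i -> [7, 21, 63, 189, 567]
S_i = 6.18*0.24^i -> [6.18, 1.48, 0.36, 0.09, 0.02]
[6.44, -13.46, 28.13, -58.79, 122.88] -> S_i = 6.44*(-2.09)^i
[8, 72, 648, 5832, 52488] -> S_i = 8*9^i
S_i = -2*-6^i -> [-2, 12, -72, 432, -2592]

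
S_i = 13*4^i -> [13, 52, 208, 832, 3328]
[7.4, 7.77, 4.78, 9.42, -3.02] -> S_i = Random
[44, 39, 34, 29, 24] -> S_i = 44 + -5*i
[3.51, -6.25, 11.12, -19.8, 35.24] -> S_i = 3.51*(-1.78)^i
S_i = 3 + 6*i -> [3, 9, 15, 21, 27]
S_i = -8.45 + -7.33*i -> [-8.45, -15.78, -23.11, -30.44, -37.77]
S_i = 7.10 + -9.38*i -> [7.1, -2.28, -11.66, -21.04, -30.42]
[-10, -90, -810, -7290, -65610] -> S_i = -10*9^i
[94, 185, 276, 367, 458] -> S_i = 94 + 91*i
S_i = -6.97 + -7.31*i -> [-6.97, -14.28, -21.59, -28.9, -36.21]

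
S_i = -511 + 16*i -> [-511, -495, -479, -463, -447]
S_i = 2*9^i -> [2, 18, 162, 1458, 13122]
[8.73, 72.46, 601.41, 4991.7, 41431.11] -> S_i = 8.73*8.30^i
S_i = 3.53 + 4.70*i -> [3.53, 8.23, 12.93, 17.63, 22.33]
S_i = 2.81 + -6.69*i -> [2.81, -3.88, -10.57, -17.26, -23.95]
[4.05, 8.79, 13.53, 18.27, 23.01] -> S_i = 4.05 + 4.74*i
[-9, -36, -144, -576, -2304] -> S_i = -9*4^i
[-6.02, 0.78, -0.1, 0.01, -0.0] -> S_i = -6.02*(-0.13)^i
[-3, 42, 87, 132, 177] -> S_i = -3 + 45*i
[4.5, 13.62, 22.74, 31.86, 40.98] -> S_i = 4.50 + 9.12*i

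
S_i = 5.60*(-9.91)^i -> [5.6, -55.5, 549.97, -5450.16, 54011.05]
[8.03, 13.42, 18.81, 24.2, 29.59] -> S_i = 8.03 + 5.39*i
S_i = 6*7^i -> [6, 42, 294, 2058, 14406]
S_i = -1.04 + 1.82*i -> [-1.04, 0.78, 2.6, 4.42, 6.24]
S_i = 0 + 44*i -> [0, 44, 88, 132, 176]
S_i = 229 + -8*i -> [229, 221, 213, 205, 197]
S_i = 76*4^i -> [76, 304, 1216, 4864, 19456]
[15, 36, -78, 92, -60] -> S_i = Random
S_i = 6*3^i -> [6, 18, 54, 162, 486]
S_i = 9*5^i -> [9, 45, 225, 1125, 5625]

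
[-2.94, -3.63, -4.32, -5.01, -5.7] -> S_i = -2.94 + -0.69*i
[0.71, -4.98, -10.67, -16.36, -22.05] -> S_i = 0.71 + -5.69*i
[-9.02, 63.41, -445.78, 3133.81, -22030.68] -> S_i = -9.02*(-7.03)^i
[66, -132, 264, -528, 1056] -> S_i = 66*-2^i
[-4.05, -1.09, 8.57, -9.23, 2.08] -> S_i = Random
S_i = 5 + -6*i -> [5, -1, -7, -13, -19]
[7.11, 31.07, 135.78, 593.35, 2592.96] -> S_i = 7.11*4.37^i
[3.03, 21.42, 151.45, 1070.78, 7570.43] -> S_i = 3.03*7.07^i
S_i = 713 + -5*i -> [713, 708, 703, 698, 693]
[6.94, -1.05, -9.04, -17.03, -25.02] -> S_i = 6.94 + -7.99*i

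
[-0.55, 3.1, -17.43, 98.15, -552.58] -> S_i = -0.55*(-5.63)^i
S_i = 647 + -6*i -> [647, 641, 635, 629, 623]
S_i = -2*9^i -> [-2, -18, -162, -1458, -13122]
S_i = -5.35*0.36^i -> [-5.35, -1.93, -0.69, -0.25, -0.09]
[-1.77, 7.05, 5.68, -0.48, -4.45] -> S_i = Random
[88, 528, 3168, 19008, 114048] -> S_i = 88*6^i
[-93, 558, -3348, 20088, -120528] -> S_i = -93*-6^i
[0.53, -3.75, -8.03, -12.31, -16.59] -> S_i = 0.53 + -4.28*i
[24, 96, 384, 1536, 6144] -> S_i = 24*4^i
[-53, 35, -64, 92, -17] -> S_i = Random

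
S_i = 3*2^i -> [3, 6, 12, 24, 48]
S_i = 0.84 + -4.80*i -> [0.84, -3.96, -8.76, -13.56, -18.36]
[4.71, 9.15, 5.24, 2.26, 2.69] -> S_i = Random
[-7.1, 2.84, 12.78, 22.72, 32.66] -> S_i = -7.10 + 9.94*i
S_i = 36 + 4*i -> [36, 40, 44, 48, 52]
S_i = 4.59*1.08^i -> [4.59, 4.96, 5.35, 5.78, 6.24]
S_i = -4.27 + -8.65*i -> [-4.27, -12.92, -21.57, -30.22, -38.87]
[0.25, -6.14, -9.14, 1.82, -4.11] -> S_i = Random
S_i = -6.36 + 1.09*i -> [-6.36, -5.27, -4.18, -3.09, -2.0]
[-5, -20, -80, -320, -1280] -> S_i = -5*4^i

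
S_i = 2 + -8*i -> [2, -6, -14, -22, -30]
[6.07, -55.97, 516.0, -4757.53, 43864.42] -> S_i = 6.07*(-9.22)^i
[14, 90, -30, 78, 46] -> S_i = Random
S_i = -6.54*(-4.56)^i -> [-6.54, 29.82, -135.99, 620.12, -2827.72]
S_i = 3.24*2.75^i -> [3.24, 8.91, 24.5, 67.38, 185.3]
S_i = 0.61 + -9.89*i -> [0.61, -9.28, -19.17, -29.06, -38.95]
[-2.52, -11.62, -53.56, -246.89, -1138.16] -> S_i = -2.52*4.61^i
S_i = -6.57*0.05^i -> [-6.57, -0.33, -0.02, -0.0, -0.0]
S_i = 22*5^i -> [22, 110, 550, 2750, 13750]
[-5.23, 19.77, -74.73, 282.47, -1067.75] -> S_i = -5.23*(-3.78)^i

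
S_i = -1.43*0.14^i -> [-1.43, -0.2, -0.03, -0.0, -0.0]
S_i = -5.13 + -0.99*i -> [-5.13, -6.12, -7.11, -8.1, -9.09]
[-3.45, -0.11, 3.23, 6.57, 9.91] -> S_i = -3.45 + 3.34*i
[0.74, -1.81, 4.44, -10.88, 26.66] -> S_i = 0.74*(-2.45)^i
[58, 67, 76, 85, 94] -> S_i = 58 + 9*i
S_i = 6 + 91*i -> [6, 97, 188, 279, 370]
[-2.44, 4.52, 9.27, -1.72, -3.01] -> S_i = Random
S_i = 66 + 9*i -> [66, 75, 84, 93, 102]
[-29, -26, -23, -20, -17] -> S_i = -29 + 3*i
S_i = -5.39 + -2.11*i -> [-5.39, -7.5, -9.61, -11.72, -13.83]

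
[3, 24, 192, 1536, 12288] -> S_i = 3*8^i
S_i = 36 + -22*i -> [36, 14, -8, -30, -52]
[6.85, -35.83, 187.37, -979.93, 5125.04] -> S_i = 6.85*(-5.23)^i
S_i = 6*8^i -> [6, 48, 384, 3072, 24576]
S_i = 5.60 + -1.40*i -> [5.6, 4.2, 2.8, 1.4, 0.0]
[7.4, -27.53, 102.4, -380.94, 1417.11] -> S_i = 7.40*(-3.72)^i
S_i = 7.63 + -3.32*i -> [7.63, 4.31, 0.99, -2.33, -5.65]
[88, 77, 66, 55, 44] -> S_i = 88 + -11*i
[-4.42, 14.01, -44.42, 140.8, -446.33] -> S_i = -4.42*(-3.17)^i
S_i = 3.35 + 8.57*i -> [3.35, 11.92, 20.49, 29.06, 37.63]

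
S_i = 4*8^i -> [4, 32, 256, 2048, 16384]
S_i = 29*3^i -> [29, 87, 261, 783, 2349]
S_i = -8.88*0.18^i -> [-8.88, -1.6, -0.29, -0.05, -0.01]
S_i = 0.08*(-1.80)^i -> [0.08, -0.14, 0.26, -0.47, 0.84]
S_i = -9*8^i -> [-9, -72, -576, -4608, -36864]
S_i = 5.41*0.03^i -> [5.41, 0.16, 0.0, 0.0, 0.0]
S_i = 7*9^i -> [7, 63, 567, 5103, 45927]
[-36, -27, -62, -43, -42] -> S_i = Random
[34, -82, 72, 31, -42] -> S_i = Random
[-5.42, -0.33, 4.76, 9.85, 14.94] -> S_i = -5.42 + 5.09*i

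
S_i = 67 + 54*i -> [67, 121, 175, 229, 283]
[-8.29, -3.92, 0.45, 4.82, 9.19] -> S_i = -8.29 + 4.37*i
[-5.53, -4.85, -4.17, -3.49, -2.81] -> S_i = -5.53 + 0.68*i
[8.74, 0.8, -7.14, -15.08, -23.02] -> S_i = 8.74 + -7.94*i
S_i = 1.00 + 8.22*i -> [1.0, 9.22, 17.44, 25.66, 33.88]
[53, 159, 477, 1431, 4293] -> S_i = 53*3^i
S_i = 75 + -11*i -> [75, 64, 53, 42, 31]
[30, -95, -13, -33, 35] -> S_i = Random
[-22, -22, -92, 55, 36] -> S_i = Random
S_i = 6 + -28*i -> [6, -22, -50, -78, -106]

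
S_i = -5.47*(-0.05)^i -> [-5.47, 0.27, -0.01, 0.0, -0.0]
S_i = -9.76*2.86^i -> [-9.76, -27.91, -79.83, -228.32, -653.0]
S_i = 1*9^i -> [1, 9, 81, 729, 6561]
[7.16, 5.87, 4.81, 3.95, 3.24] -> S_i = 7.16*0.82^i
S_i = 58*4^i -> [58, 232, 928, 3712, 14848]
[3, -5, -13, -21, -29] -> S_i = 3 + -8*i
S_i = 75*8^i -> [75, 600, 4800, 38400, 307200]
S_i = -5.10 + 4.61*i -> [-5.1, -0.49, 4.12, 8.73, 13.34]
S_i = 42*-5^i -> [42, -210, 1050, -5250, 26250]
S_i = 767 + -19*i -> [767, 748, 729, 710, 691]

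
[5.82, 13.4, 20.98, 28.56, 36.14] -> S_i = 5.82 + 7.58*i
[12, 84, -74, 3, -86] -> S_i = Random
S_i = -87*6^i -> [-87, -522, -3132, -18792, -112752]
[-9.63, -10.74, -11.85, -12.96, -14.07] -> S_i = -9.63 + -1.11*i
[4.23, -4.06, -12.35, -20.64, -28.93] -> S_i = 4.23 + -8.29*i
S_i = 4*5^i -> [4, 20, 100, 500, 2500]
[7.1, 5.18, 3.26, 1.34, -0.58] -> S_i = 7.10 + -1.92*i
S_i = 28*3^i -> [28, 84, 252, 756, 2268]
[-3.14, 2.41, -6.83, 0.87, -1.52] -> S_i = Random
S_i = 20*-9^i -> [20, -180, 1620, -14580, 131220]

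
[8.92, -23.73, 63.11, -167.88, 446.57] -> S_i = 8.92*(-2.66)^i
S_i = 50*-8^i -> [50, -400, 3200, -25600, 204800]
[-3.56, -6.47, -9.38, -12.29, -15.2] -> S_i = -3.56 + -2.91*i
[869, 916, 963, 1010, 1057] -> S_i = 869 + 47*i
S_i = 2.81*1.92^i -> [2.81, 5.4, 10.36, 19.89, 38.19]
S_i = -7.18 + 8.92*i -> [-7.18, 1.74, 10.66, 19.58, 28.5]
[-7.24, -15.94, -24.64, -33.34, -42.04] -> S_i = -7.24 + -8.70*i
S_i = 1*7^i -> [1, 7, 49, 343, 2401]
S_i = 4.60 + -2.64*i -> [4.6, 1.96, -0.68, -3.32, -5.96]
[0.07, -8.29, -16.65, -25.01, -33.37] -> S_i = 0.07 + -8.36*i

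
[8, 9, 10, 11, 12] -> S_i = 8 + 1*i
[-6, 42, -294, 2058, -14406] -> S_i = -6*-7^i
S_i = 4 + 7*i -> [4, 11, 18, 25, 32]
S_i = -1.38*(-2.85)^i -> [-1.38, 3.93, -11.21, 31.95, -91.05]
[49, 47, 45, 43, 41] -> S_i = 49 + -2*i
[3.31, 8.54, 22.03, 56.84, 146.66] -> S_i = 3.31*2.58^i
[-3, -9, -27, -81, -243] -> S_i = -3*3^i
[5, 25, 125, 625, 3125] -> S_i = 5*5^i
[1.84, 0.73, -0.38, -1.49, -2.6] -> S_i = 1.84 + -1.11*i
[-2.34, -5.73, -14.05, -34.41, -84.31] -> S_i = -2.34*2.45^i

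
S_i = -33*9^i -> [-33, -297, -2673, -24057, -216513]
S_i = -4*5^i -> [-4, -20, -100, -500, -2500]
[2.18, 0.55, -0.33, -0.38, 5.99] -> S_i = Random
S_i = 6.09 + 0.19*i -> [6.09, 6.28, 6.47, 6.66, 6.85]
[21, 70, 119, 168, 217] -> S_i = 21 + 49*i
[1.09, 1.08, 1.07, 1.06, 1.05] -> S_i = 1.09*0.99^i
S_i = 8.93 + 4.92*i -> [8.93, 13.85, 18.77, 23.69, 28.61]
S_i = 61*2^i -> [61, 122, 244, 488, 976]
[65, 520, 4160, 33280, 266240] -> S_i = 65*8^i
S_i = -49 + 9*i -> [-49, -40, -31, -22, -13]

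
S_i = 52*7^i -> [52, 364, 2548, 17836, 124852]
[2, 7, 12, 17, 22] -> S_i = 2 + 5*i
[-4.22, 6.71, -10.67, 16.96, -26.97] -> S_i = -4.22*(-1.59)^i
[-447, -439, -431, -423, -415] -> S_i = -447 + 8*i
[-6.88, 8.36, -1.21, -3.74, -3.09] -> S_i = Random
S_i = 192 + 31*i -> [192, 223, 254, 285, 316]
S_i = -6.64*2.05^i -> [-6.64, -13.61, -27.9, -57.2, -117.27]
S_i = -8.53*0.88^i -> [-8.53, -7.51, -6.61, -5.81, -5.12]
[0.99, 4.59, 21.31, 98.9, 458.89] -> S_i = 0.99*4.64^i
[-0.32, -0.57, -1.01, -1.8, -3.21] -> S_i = -0.32*1.78^i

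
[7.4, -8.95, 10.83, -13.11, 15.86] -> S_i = 7.40*(-1.21)^i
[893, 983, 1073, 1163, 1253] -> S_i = 893 + 90*i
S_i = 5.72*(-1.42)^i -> [5.72, -8.12, 11.53, -16.38, 23.26]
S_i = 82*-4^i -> [82, -328, 1312, -5248, 20992]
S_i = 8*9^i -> [8, 72, 648, 5832, 52488]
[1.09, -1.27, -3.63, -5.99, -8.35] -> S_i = 1.09 + -2.36*i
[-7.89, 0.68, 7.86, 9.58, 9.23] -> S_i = Random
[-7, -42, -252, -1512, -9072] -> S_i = -7*6^i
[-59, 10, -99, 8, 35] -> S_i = Random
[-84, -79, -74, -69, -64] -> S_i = -84 + 5*i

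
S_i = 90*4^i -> [90, 360, 1440, 5760, 23040]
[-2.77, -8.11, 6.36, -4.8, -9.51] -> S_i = Random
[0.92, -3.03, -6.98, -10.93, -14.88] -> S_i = 0.92 + -3.95*i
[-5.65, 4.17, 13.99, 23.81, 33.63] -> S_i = -5.65 + 9.82*i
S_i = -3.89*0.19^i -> [-3.89, -0.74, -0.14, -0.03, -0.01]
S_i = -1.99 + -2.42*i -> [-1.99, -4.41, -6.83, -9.25, -11.67]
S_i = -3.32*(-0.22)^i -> [-3.32, 0.73, -0.16, 0.04, -0.01]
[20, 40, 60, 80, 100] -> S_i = 20 + 20*i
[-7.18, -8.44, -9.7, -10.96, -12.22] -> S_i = -7.18 + -1.26*i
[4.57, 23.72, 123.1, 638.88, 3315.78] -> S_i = 4.57*5.19^i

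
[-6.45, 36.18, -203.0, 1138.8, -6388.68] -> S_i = -6.45*(-5.61)^i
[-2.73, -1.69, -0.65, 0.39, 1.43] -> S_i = -2.73 + 1.04*i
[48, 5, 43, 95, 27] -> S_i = Random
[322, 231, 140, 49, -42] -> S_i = 322 + -91*i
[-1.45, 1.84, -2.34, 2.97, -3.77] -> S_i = -1.45*(-1.27)^i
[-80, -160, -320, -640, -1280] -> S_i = -80*2^i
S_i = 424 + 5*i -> [424, 429, 434, 439, 444]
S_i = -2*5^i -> [-2, -10, -50, -250, -1250]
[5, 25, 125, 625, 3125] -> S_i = 5*5^i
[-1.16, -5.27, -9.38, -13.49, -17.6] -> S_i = -1.16 + -4.11*i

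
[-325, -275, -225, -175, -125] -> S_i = -325 + 50*i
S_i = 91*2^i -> [91, 182, 364, 728, 1456]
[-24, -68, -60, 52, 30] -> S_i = Random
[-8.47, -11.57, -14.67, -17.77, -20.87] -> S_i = -8.47 + -3.10*i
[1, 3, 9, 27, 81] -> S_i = 1*3^i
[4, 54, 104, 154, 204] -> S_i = 4 + 50*i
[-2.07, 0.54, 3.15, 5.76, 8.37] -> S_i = -2.07 + 2.61*i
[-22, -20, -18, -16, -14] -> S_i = -22 + 2*i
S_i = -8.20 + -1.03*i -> [-8.2, -9.23, -10.26, -11.29, -12.32]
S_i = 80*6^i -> [80, 480, 2880, 17280, 103680]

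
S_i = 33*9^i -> [33, 297, 2673, 24057, 216513]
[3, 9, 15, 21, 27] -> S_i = 3 + 6*i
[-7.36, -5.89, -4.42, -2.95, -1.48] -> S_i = -7.36 + 1.47*i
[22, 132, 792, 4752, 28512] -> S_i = 22*6^i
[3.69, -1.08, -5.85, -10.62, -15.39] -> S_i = 3.69 + -4.77*i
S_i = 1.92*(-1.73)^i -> [1.92, -3.32, 5.75, -9.94, 17.2]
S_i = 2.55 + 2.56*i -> [2.55, 5.11, 7.67, 10.23, 12.79]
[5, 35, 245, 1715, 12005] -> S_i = 5*7^i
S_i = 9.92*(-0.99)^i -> [9.92, -9.82, 9.72, -9.63, 9.53]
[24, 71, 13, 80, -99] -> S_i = Random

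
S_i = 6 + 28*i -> [6, 34, 62, 90, 118]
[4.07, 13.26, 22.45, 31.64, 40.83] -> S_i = 4.07 + 9.19*i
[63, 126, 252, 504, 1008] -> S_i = 63*2^i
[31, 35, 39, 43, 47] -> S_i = 31 + 4*i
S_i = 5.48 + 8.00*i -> [5.48, 13.48, 21.48, 29.48, 37.48]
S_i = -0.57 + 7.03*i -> [-0.57, 6.46, 13.49, 20.52, 27.55]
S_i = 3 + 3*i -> [3, 6, 9, 12, 15]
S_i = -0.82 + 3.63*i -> [-0.82, 2.81, 6.44, 10.07, 13.7]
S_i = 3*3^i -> [3, 9, 27, 81, 243]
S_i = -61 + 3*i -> [-61, -58, -55, -52, -49]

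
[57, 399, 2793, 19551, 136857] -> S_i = 57*7^i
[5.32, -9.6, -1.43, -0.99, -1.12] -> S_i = Random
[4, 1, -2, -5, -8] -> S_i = 4 + -3*i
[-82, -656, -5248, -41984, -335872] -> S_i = -82*8^i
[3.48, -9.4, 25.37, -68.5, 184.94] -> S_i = 3.48*(-2.70)^i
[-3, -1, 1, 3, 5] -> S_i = -3 + 2*i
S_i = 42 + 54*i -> [42, 96, 150, 204, 258]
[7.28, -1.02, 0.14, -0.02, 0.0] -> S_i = 7.28*(-0.14)^i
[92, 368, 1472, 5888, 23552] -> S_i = 92*4^i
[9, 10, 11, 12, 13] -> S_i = 9 + 1*i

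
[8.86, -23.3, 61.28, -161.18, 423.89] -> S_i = 8.86*(-2.63)^i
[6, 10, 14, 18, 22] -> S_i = 6 + 4*i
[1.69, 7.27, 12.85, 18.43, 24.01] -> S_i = 1.69 + 5.58*i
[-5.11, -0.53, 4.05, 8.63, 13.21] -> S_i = -5.11 + 4.58*i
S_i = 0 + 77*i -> [0, 77, 154, 231, 308]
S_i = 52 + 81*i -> [52, 133, 214, 295, 376]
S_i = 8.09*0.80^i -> [8.09, 6.47, 5.18, 4.14, 3.31]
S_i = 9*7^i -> [9, 63, 441, 3087, 21609]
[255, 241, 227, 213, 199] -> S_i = 255 + -14*i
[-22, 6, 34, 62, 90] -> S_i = -22 + 28*i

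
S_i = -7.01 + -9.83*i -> [-7.01, -16.84, -26.67, -36.5, -46.33]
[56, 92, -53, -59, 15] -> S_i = Random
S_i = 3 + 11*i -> [3, 14, 25, 36, 47]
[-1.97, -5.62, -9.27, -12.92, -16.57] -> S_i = -1.97 + -3.65*i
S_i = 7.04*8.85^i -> [7.04, 62.3, 551.39, 4879.81, 43186.27]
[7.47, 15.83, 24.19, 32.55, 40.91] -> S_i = 7.47 + 8.36*i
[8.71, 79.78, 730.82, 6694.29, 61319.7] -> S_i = 8.71*9.16^i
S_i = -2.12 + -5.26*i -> [-2.12, -7.38, -12.64, -17.9, -23.16]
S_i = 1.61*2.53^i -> [1.61, 4.07, 10.31, 26.07, 65.96]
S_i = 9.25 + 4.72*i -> [9.25, 13.97, 18.69, 23.41, 28.13]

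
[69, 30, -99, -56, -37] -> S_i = Random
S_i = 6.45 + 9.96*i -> [6.45, 16.41, 26.37, 36.33, 46.29]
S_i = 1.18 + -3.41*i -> [1.18, -2.23, -5.64, -9.05, -12.46]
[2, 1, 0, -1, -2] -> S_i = 2 + -1*i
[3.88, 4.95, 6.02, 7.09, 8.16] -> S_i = 3.88 + 1.07*i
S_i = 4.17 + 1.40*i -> [4.17, 5.57, 6.97, 8.37, 9.77]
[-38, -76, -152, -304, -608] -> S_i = -38*2^i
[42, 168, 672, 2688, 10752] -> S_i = 42*4^i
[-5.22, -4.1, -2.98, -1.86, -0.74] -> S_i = -5.22 + 1.12*i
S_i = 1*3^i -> [1, 3, 9, 27, 81]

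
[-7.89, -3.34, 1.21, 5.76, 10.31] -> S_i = -7.89 + 4.55*i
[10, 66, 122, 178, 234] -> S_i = 10 + 56*i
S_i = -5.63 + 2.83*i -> [-5.63, -2.8, 0.03, 2.86, 5.69]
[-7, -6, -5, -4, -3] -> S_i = -7 + 1*i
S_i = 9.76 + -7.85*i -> [9.76, 1.91, -5.94, -13.79, -21.64]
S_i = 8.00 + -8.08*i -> [8.0, -0.08, -8.16, -16.24, -24.32]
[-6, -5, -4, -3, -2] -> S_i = -6 + 1*i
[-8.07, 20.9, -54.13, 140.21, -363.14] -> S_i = -8.07*(-2.59)^i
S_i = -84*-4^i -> [-84, 336, -1344, 5376, -21504]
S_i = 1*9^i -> [1, 9, 81, 729, 6561]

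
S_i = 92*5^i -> [92, 460, 2300, 11500, 57500]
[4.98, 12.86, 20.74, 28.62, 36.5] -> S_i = 4.98 + 7.88*i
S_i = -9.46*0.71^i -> [-9.46, -6.72, -4.77, -3.39, -2.4]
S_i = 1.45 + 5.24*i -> [1.45, 6.69, 11.93, 17.17, 22.41]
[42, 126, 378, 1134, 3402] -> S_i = 42*3^i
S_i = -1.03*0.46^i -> [-1.03, -0.47, -0.22, -0.1, -0.05]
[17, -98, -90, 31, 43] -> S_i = Random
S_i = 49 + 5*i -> [49, 54, 59, 64, 69]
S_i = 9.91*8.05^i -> [9.91, 79.78, 642.19, 5169.65, 41615.7]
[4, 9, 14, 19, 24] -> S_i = 4 + 5*i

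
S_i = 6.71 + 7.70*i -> [6.71, 14.41, 22.11, 29.81, 37.51]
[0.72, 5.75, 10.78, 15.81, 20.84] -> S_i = 0.72 + 5.03*i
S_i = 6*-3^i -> [6, -18, 54, -162, 486]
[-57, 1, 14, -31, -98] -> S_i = Random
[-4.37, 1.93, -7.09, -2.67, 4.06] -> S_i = Random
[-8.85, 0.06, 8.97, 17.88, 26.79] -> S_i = -8.85 + 8.91*i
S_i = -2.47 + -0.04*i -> [-2.47, -2.51, -2.55, -2.59, -2.63]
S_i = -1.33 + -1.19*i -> [-1.33, -2.52, -3.71, -4.9, -6.09]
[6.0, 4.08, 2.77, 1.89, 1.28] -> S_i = 6.00*0.68^i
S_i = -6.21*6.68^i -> [-6.21, -41.48, -277.11, -1851.06, -12365.09]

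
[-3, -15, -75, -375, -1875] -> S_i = -3*5^i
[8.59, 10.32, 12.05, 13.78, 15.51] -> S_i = 8.59 + 1.73*i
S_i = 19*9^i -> [19, 171, 1539, 13851, 124659]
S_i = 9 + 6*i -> [9, 15, 21, 27, 33]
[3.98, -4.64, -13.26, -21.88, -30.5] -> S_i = 3.98 + -8.62*i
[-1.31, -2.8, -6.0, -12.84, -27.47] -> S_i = -1.31*2.14^i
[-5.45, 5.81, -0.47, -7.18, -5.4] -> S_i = Random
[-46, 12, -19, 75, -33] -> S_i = Random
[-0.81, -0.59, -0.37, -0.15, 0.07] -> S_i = -0.81 + 0.22*i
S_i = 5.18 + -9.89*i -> [5.18, -4.71, -14.6, -24.49, -34.38]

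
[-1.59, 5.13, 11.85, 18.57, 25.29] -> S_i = -1.59 + 6.72*i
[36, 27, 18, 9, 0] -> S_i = 36 + -9*i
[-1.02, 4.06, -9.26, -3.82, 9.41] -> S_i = Random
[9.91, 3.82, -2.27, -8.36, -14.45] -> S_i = 9.91 + -6.09*i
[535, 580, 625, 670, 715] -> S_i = 535 + 45*i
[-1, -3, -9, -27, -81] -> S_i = -1*3^i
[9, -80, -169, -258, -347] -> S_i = 9 + -89*i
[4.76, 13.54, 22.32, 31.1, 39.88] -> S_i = 4.76 + 8.78*i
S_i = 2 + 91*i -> [2, 93, 184, 275, 366]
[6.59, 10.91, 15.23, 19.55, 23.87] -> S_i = 6.59 + 4.32*i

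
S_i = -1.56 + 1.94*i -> [-1.56, 0.38, 2.32, 4.26, 6.2]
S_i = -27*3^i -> [-27, -81, -243, -729, -2187]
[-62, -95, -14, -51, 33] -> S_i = Random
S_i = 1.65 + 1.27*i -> [1.65, 2.92, 4.19, 5.46, 6.73]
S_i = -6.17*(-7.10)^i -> [-6.17, 43.81, -311.03, 2208.31, -15679.01]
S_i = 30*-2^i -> [30, -60, 120, -240, 480]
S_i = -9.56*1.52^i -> [-9.56, -14.53, -22.09, -33.57, -51.03]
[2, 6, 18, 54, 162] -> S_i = 2*3^i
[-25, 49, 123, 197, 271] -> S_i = -25 + 74*i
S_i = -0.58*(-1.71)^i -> [-0.58, 0.99, -1.7, 2.9, -4.96]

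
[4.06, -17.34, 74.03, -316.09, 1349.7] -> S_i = 4.06*(-4.27)^i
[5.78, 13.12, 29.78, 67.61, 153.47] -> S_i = 5.78*2.27^i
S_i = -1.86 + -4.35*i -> [-1.86, -6.21, -10.56, -14.91, -19.26]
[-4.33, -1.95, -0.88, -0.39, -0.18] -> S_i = -4.33*0.45^i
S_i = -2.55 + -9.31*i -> [-2.55, -11.86, -21.17, -30.48, -39.79]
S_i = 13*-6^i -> [13, -78, 468, -2808, 16848]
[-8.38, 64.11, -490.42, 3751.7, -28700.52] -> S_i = -8.38*(-7.65)^i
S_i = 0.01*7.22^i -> [0.01, 0.07, 0.52, 3.76, 27.17]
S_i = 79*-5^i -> [79, -395, 1975, -9875, 49375]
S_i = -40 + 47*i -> [-40, 7, 54, 101, 148]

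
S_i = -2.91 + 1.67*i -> [-2.91, -1.24, 0.43, 2.1, 3.77]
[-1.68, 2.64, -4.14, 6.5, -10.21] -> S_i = -1.68*(-1.57)^i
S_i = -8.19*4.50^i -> [-8.19, -36.85, -165.85, -746.31, -3358.41]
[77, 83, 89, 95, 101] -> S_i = 77 + 6*i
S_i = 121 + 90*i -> [121, 211, 301, 391, 481]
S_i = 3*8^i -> [3, 24, 192, 1536, 12288]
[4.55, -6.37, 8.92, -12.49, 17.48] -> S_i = 4.55*(-1.40)^i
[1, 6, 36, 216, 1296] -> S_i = 1*6^i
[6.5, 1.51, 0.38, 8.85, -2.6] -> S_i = Random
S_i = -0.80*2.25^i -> [-0.8, -1.8, -4.05, -9.11, -20.5]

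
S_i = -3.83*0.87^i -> [-3.83, -3.33, -2.9, -2.52, -2.19]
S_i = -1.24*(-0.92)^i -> [-1.24, 1.14, -1.05, 0.97, -0.89]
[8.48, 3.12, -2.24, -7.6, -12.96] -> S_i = 8.48 + -5.36*i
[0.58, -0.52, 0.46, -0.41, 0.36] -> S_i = 0.58*(-0.89)^i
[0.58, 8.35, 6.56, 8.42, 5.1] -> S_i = Random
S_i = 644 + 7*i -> [644, 651, 658, 665, 672]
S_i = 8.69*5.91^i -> [8.69, 51.36, 303.53, 1793.83, 10601.56]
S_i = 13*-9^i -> [13, -117, 1053, -9477, 85293]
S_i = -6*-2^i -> [-6, 12, -24, 48, -96]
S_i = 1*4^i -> [1, 4, 16, 64, 256]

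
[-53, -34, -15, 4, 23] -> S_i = -53 + 19*i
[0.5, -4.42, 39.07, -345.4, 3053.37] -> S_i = 0.50*(-8.84)^i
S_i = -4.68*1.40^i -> [-4.68, -6.55, -9.17, -12.84, -17.98]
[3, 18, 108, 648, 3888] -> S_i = 3*6^i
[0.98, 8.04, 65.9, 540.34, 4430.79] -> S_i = 0.98*8.20^i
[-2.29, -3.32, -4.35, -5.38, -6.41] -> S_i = -2.29 + -1.03*i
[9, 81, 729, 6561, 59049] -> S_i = 9*9^i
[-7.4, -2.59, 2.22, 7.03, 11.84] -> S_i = -7.40 + 4.81*i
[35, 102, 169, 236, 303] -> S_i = 35 + 67*i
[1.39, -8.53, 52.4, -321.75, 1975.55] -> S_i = 1.39*(-6.14)^i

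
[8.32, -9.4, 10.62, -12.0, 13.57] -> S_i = 8.32*(-1.13)^i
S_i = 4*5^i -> [4, 20, 100, 500, 2500]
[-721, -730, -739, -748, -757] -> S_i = -721 + -9*i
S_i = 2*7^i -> [2, 14, 98, 686, 4802]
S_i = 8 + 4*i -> [8, 12, 16, 20, 24]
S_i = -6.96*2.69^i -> [-6.96, -18.72, -50.36, -135.48, -364.43]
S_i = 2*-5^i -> [2, -10, 50, -250, 1250]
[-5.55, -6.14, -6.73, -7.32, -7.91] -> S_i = -5.55 + -0.59*i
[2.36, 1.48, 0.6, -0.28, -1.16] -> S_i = 2.36 + -0.88*i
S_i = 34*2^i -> [34, 68, 136, 272, 544]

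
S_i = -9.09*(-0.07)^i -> [-9.09, 0.64, -0.04, 0.0, -0.0]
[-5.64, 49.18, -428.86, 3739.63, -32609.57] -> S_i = -5.64*(-8.72)^i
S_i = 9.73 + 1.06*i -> [9.73, 10.79, 11.85, 12.91, 13.97]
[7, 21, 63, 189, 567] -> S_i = 7*3^i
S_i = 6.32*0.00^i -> [6.32, 0.0, 0.0, 0.0, 0.0]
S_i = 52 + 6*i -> [52, 58, 64, 70, 76]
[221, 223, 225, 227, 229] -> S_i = 221 + 2*i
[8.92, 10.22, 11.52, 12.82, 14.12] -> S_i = 8.92 + 1.30*i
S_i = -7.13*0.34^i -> [-7.13, -2.42, -0.82, -0.28, -0.1]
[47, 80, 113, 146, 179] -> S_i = 47 + 33*i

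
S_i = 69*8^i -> [69, 552, 4416, 35328, 282624]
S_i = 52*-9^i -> [52, -468, 4212, -37908, 341172]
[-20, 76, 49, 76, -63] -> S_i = Random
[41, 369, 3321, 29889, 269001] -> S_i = 41*9^i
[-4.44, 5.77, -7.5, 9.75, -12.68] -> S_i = -4.44*(-1.30)^i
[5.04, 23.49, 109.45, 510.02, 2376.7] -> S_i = 5.04*4.66^i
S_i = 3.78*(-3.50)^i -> [3.78, -13.23, 46.3, -162.07, 567.24]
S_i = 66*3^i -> [66, 198, 594, 1782, 5346]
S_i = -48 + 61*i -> [-48, 13, 74, 135, 196]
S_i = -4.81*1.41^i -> [-4.81, -6.78, -9.56, -13.48, -19.01]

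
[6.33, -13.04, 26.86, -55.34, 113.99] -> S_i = 6.33*(-2.06)^i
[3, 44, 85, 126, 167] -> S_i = 3 + 41*i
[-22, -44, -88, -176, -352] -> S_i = -22*2^i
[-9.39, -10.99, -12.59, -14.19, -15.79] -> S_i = -9.39 + -1.60*i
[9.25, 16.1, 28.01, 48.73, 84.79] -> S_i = 9.25*1.74^i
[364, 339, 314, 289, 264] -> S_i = 364 + -25*i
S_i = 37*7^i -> [37, 259, 1813, 12691, 88837]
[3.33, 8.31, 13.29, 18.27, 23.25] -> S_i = 3.33 + 4.98*i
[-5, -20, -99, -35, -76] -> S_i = Random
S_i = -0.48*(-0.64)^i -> [-0.48, 0.31, -0.2, 0.13, -0.08]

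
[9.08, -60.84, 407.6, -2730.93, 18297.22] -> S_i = 9.08*(-6.70)^i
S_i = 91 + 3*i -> [91, 94, 97, 100, 103]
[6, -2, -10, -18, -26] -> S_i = 6 + -8*i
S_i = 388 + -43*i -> [388, 345, 302, 259, 216]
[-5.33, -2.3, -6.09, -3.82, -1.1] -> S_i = Random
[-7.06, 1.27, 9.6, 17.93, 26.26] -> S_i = -7.06 + 8.33*i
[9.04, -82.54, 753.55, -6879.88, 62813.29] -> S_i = 9.04*(-9.13)^i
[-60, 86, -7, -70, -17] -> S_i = Random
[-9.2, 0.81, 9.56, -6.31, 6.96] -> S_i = Random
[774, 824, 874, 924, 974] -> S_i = 774 + 50*i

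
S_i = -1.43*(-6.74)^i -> [-1.43, 9.64, -64.96, 437.84, -2951.04]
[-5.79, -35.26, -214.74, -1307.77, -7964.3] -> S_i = -5.79*6.09^i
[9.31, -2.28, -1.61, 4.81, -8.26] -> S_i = Random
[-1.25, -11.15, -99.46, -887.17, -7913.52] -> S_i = -1.25*8.92^i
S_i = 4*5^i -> [4, 20, 100, 500, 2500]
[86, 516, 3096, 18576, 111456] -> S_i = 86*6^i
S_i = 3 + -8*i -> [3, -5, -13, -21, -29]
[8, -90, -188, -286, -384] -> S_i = 8 + -98*i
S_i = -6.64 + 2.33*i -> [-6.64, -4.31, -1.98, 0.35, 2.68]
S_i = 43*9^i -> [43, 387, 3483, 31347, 282123]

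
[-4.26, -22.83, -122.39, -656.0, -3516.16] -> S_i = -4.26*5.36^i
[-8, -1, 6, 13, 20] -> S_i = -8 + 7*i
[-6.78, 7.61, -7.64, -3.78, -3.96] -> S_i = Random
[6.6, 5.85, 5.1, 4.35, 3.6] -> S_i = 6.60 + -0.75*i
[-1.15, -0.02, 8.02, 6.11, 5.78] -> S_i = Random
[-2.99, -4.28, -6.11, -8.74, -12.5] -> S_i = -2.99*1.43^i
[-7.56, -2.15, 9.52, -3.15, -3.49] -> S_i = Random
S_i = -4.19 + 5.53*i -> [-4.19, 1.34, 6.87, 12.4, 17.93]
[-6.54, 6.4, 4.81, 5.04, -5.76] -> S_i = Random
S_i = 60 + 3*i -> [60, 63, 66, 69, 72]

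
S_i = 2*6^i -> [2, 12, 72, 432, 2592]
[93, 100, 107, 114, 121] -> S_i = 93 + 7*i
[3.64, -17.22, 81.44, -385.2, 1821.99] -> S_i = 3.64*(-4.73)^i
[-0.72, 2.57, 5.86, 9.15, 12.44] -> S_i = -0.72 + 3.29*i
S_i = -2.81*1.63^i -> [-2.81, -4.58, -7.47, -12.17, -19.84]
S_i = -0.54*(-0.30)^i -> [-0.54, 0.16, -0.05, 0.01, -0.0]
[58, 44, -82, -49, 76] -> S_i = Random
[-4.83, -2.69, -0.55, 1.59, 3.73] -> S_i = -4.83 + 2.14*i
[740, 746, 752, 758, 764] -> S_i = 740 + 6*i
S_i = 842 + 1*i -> [842, 843, 844, 845, 846]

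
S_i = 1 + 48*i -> [1, 49, 97, 145, 193]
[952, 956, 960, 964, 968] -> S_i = 952 + 4*i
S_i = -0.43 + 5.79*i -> [-0.43, 5.36, 11.15, 16.94, 22.73]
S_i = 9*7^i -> [9, 63, 441, 3087, 21609]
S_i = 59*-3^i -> [59, -177, 531, -1593, 4779]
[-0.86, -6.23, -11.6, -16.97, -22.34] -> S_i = -0.86 + -5.37*i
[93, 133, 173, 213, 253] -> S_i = 93 + 40*i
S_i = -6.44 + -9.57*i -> [-6.44, -16.01, -25.58, -35.15, -44.72]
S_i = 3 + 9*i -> [3, 12, 21, 30, 39]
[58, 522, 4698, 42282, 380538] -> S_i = 58*9^i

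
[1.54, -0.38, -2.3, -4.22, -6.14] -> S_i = 1.54 + -1.92*i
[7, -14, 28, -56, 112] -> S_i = 7*-2^i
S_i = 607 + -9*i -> [607, 598, 589, 580, 571]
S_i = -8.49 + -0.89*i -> [-8.49, -9.38, -10.27, -11.16, -12.05]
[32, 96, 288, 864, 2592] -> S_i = 32*3^i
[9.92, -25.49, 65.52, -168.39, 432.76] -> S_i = 9.92*(-2.57)^i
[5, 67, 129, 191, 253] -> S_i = 5 + 62*i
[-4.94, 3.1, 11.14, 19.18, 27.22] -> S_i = -4.94 + 8.04*i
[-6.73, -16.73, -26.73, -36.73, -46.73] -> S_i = -6.73 + -10.00*i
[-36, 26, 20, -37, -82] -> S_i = Random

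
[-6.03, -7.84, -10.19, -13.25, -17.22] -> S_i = -6.03*1.30^i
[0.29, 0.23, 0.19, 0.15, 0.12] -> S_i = 0.29*0.81^i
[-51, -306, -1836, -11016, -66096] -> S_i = -51*6^i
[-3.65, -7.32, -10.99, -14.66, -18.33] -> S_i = -3.65 + -3.67*i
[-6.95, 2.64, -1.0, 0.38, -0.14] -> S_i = -6.95*(-0.38)^i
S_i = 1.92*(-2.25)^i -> [1.92, -4.32, 9.72, -21.87, 49.21]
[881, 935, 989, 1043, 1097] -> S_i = 881 + 54*i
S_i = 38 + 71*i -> [38, 109, 180, 251, 322]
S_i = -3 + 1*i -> [-3, -2, -1, 0, 1]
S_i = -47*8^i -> [-47, -376, -3008, -24064, -192512]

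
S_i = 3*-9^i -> [3, -27, 243, -2187, 19683]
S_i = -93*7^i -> [-93, -651, -4557, -31899, -223293]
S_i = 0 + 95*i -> [0, 95, 190, 285, 380]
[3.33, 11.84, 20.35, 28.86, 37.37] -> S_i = 3.33 + 8.51*i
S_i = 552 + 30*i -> [552, 582, 612, 642, 672]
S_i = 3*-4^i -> [3, -12, 48, -192, 768]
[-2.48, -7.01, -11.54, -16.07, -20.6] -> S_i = -2.48 + -4.53*i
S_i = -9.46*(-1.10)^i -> [-9.46, 10.41, -11.45, 12.59, -13.85]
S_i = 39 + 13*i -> [39, 52, 65, 78, 91]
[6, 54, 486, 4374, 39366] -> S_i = 6*9^i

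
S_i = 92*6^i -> [92, 552, 3312, 19872, 119232]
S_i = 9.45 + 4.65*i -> [9.45, 14.1, 18.75, 23.4, 28.05]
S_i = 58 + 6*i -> [58, 64, 70, 76, 82]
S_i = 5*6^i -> [5, 30, 180, 1080, 6480]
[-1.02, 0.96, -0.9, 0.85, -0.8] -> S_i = -1.02*(-0.94)^i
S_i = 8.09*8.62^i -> [8.09, 69.74, 601.12, 5181.68, 44666.05]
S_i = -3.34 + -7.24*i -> [-3.34, -10.58, -17.82, -25.06, -32.3]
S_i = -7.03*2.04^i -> [-7.03, -14.34, -29.26, -59.68, -121.75]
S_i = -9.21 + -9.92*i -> [-9.21, -19.13, -29.05, -38.97, -48.89]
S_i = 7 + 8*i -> [7, 15, 23, 31, 39]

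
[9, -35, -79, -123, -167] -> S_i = 9 + -44*i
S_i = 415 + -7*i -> [415, 408, 401, 394, 387]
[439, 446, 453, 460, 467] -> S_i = 439 + 7*i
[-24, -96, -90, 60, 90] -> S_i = Random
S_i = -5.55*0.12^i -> [-5.55, -0.67, -0.08, -0.01, -0.0]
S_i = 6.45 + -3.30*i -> [6.45, 3.15, -0.15, -3.45, -6.75]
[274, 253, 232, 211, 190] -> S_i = 274 + -21*i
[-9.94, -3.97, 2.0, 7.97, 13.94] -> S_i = -9.94 + 5.97*i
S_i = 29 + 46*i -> [29, 75, 121, 167, 213]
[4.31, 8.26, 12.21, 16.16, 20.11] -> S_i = 4.31 + 3.95*i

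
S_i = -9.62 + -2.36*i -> [-9.62, -11.98, -14.34, -16.7, -19.06]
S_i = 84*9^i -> [84, 756, 6804, 61236, 551124]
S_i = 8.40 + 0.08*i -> [8.4, 8.48, 8.56, 8.64, 8.72]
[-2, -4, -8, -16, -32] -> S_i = -2*2^i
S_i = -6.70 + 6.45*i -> [-6.7, -0.25, 6.2, 12.65, 19.1]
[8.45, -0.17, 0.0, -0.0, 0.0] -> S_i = 8.45*(-0.02)^i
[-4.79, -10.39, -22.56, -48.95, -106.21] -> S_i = -4.79*2.17^i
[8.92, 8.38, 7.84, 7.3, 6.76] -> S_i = 8.92 + -0.54*i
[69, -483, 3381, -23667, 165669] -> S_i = 69*-7^i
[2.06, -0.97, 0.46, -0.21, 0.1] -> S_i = 2.06*(-0.47)^i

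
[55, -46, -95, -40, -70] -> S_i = Random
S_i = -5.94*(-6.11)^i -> [-5.94, 36.29, -221.75, 1354.91, -8278.49]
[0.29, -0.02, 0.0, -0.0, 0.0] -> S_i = 0.29*(-0.07)^i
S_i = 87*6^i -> [87, 522, 3132, 18792, 112752]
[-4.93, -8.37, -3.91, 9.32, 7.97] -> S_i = Random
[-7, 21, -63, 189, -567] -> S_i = -7*-3^i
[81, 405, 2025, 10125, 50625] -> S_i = 81*5^i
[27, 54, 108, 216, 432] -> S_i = 27*2^i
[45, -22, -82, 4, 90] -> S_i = Random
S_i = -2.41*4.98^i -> [-2.41, -12.0, -59.77, -297.65, -1482.29]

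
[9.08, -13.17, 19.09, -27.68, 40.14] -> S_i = 9.08*(-1.45)^i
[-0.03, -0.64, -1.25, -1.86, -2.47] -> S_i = -0.03 + -0.61*i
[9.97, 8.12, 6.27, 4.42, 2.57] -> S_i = 9.97 + -1.85*i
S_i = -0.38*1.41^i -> [-0.38, -0.54, -0.76, -1.07, -1.5]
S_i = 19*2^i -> [19, 38, 76, 152, 304]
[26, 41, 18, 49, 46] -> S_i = Random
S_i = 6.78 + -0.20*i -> [6.78, 6.58, 6.38, 6.18, 5.98]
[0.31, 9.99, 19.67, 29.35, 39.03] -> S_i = 0.31 + 9.68*i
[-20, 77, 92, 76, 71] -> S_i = Random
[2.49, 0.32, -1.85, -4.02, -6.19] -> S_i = 2.49 + -2.17*i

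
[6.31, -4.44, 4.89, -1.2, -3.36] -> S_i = Random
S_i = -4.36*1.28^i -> [-4.36, -5.58, -7.14, -9.14, -11.7]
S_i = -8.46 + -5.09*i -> [-8.46, -13.55, -18.64, -23.73, -28.82]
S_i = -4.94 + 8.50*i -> [-4.94, 3.56, 12.06, 20.56, 29.06]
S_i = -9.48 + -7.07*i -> [-9.48, -16.55, -23.62, -30.69, -37.76]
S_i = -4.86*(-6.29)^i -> [-4.86, 30.57, -192.28, 1209.45, -7607.45]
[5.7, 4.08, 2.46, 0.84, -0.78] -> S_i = 5.70 + -1.62*i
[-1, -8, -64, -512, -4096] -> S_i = -1*8^i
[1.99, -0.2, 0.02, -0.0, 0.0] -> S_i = 1.99*(-0.10)^i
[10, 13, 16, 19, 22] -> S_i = 10 + 3*i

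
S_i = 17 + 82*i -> [17, 99, 181, 263, 345]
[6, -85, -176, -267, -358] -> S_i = 6 + -91*i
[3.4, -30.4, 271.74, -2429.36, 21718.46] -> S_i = 3.40*(-8.94)^i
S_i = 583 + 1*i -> [583, 584, 585, 586, 587]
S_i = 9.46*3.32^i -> [9.46, 31.41, 104.27, 346.18, 1149.33]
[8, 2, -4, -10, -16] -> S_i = 8 + -6*i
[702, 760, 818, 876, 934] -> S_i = 702 + 58*i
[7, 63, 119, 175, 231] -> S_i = 7 + 56*i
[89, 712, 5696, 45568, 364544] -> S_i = 89*8^i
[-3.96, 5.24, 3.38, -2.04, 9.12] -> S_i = Random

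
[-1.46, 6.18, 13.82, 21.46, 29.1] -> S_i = -1.46 + 7.64*i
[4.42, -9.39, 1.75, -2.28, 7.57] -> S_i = Random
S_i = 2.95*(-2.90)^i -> [2.95, -8.56, 24.81, -71.95, 208.65]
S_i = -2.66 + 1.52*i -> [-2.66, -1.14, 0.38, 1.9, 3.42]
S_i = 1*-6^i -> [1, -6, 36, -216, 1296]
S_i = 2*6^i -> [2, 12, 72, 432, 2592]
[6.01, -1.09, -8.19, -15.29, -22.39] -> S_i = 6.01 + -7.10*i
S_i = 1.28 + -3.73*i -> [1.28, -2.45, -6.18, -9.91, -13.64]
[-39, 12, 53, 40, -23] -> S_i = Random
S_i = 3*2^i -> [3, 6, 12, 24, 48]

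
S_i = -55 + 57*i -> [-55, 2, 59, 116, 173]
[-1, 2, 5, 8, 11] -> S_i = -1 + 3*i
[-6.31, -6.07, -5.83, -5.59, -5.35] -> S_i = -6.31 + 0.24*i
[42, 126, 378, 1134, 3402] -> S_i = 42*3^i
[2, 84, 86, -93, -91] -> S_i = Random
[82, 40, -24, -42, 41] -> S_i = Random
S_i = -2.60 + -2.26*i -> [-2.6, -4.86, -7.12, -9.38, -11.64]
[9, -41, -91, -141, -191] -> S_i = 9 + -50*i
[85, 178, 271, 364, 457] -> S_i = 85 + 93*i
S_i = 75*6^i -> [75, 450, 2700, 16200, 97200]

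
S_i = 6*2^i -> [6, 12, 24, 48, 96]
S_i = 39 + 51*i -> [39, 90, 141, 192, 243]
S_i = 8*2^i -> [8, 16, 32, 64, 128]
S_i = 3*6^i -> [3, 18, 108, 648, 3888]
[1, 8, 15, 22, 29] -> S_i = 1 + 7*i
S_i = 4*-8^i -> [4, -32, 256, -2048, 16384]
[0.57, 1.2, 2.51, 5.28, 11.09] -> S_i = 0.57*2.10^i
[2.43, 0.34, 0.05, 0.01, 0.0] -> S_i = 2.43*0.14^i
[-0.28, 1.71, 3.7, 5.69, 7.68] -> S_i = -0.28 + 1.99*i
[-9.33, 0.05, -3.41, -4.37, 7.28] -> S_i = Random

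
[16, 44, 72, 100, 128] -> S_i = 16 + 28*i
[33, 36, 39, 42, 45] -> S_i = 33 + 3*i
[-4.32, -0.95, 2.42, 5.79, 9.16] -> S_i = -4.32 + 3.37*i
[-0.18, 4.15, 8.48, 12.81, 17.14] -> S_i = -0.18 + 4.33*i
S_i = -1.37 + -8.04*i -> [-1.37, -9.41, -17.45, -25.49, -33.53]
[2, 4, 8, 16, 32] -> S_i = 2*2^i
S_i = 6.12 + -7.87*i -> [6.12, -1.75, -9.62, -17.49, -25.36]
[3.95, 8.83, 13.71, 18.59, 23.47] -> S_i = 3.95 + 4.88*i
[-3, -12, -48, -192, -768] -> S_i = -3*4^i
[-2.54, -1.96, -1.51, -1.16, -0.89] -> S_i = -2.54*0.77^i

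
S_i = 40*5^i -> [40, 200, 1000, 5000, 25000]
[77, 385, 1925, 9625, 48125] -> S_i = 77*5^i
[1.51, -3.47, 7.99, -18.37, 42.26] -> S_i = 1.51*(-2.30)^i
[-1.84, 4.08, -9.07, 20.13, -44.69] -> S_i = -1.84*(-2.22)^i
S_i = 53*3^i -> [53, 159, 477, 1431, 4293]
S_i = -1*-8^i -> [-1, 8, -64, 512, -4096]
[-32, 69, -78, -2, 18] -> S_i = Random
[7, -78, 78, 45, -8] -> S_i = Random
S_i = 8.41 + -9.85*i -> [8.41, -1.44, -11.29, -21.14, -30.99]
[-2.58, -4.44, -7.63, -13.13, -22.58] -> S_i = -2.58*1.72^i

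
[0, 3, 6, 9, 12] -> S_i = 0 + 3*i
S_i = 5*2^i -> [5, 10, 20, 40, 80]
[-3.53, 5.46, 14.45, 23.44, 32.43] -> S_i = -3.53 + 8.99*i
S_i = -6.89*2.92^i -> [-6.89, -20.12, -58.75, -171.54, -500.9]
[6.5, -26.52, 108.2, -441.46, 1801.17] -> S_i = 6.50*(-4.08)^i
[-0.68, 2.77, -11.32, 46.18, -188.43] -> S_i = -0.68*(-4.08)^i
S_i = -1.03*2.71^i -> [-1.03, -2.79, -7.56, -20.5, -55.55]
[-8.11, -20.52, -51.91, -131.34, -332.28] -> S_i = -8.11*2.53^i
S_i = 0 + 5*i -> [0, 5, 10, 15, 20]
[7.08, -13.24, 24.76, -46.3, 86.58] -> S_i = 7.08*(-1.87)^i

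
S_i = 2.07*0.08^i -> [2.07, 0.17, 0.01, 0.0, 0.0]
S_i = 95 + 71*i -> [95, 166, 237, 308, 379]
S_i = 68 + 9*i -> [68, 77, 86, 95, 104]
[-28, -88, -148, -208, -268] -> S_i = -28 + -60*i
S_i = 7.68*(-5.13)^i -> [7.68, -39.4, 202.11, -1036.84, 5319.01]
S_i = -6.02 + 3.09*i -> [-6.02, -2.93, 0.16, 3.25, 6.34]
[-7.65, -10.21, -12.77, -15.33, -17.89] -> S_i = -7.65 + -2.56*i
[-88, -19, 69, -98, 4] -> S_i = Random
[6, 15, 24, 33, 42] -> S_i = 6 + 9*i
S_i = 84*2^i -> [84, 168, 336, 672, 1344]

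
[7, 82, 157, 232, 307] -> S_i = 7 + 75*i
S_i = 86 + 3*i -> [86, 89, 92, 95, 98]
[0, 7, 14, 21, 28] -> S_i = 0 + 7*i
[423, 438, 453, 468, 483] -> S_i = 423 + 15*i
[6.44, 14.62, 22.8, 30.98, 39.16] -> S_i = 6.44 + 8.18*i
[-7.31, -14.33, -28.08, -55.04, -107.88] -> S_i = -7.31*1.96^i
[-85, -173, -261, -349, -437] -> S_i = -85 + -88*i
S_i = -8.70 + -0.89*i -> [-8.7, -9.59, -10.48, -11.37, -12.26]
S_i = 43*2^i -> [43, 86, 172, 344, 688]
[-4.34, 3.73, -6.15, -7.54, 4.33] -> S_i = Random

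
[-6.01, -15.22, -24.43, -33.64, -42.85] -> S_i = -6.01 + -9.21*i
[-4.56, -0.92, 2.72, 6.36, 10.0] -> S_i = -4.56 + 3.64*i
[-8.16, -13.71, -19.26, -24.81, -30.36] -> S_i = -8.16 + -5.55*i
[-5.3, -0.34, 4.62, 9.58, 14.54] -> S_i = -5.30 + 4.96*i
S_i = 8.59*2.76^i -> [8.59, 23.71, 65.44, 180.6, 498.46]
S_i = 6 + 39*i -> [6, 45, 84, 123, 162]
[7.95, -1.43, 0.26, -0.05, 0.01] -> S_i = 7.95*(-0.18)^i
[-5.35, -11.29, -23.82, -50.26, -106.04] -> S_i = -5.35*2.11^i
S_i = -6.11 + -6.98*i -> [-6.11, -13.09, -20.07, -27.05, -34.03]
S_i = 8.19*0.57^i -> [8.19, 4.67, 2.66, 1.52, 0.86]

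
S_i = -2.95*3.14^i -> [-2.95, -9.26, -29.09, -91.33, -286.77]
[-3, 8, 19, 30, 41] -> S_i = -3 + 11*i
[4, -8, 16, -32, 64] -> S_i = 4*-2^i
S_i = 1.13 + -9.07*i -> [1.13, -7.94, -17.01, -26.08, -35.15]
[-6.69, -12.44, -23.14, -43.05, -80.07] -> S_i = -6.69*1.86^i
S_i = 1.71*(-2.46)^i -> [1.71, -4.21, 10.35, -25.46, 62.62]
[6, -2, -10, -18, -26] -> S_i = 6 + -8*i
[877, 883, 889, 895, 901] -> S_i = 877 + 6*i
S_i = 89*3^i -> [89, 267, 801, 2403, 7209]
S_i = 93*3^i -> [93, 279, 837, 2511, 7533]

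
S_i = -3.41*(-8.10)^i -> [-3.41, 27.62, -223.73, 1812.21, -14678.93]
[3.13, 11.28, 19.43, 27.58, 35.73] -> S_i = 3.13 + 8.15*i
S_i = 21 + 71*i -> [21, 92, 163, 234, 305]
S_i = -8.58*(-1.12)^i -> [-8.58, 9.61, -10.76, 12.05, -13.5]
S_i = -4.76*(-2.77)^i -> [-4.76, 13.19, -36.52, 101.17, -280.24]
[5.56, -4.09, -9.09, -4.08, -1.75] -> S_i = Random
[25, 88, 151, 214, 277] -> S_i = 25 + 63*i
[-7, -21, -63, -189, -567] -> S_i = -7*3^i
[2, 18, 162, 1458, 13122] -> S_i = 2*9^i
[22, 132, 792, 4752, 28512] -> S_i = 22*6^i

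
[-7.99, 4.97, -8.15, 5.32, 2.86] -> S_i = Random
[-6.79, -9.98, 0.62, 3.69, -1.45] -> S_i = Random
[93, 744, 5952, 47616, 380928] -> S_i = 93*8^i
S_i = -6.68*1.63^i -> [-6.68, -10.89, -17.75, -28.93, -47.15]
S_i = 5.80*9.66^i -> [5.8, 56.03, 541.23, 5228.29, 50505.25]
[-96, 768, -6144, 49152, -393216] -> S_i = -96*-8^i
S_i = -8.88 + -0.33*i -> [-8.88, -9.21, -9.54, -9.87, -10.2]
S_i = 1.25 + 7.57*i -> [1.25, 8.82, 16.39, 23.96, 31.53]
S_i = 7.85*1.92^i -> [7.85, 15.07, 28.94, 55.56, 106.68]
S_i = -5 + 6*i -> [-5, 1, 7, 13, 19]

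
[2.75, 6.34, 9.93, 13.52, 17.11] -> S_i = 2.75 + 3.59*i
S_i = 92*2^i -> [92, 184, 368, 736, 1472]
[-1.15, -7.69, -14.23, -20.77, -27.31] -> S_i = -1.15 + -6.54*i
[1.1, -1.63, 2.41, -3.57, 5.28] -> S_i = 1.10*(-1.48)^i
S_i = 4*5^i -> [4, 20, 100, 500, 2500]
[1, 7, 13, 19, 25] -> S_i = 1 + 6*i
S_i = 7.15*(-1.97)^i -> [7.15, -14.09, 27.75, -54.66, 107.69]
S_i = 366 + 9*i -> [366, 375, 384, 393, 402]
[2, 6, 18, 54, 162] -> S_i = 2*3^i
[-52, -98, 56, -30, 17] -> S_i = Random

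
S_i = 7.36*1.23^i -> [7.36, 9.05, 11.13, 13.7, 16.85]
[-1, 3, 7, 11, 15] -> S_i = -1 + 4*i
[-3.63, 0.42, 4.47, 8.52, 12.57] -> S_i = -3.63 + 4.05*i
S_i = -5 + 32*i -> [-5, 27, 59, 91, 123]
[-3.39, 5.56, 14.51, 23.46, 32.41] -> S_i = -3.39 + 8.95*i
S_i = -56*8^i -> [-56, -448, -3584, -28672, -229376]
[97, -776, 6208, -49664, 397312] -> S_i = 97*-8^i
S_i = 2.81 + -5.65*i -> [2.81, -2.84, -8.49, -14.14, -19.79]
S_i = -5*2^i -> [-5, -10, -20, -40, -80]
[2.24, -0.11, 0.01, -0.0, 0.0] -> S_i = 2.24*(-0.05)^i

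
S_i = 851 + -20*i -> [851, 831, 811, 791, 771]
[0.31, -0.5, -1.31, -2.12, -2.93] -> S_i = 0.31 + -0.81*i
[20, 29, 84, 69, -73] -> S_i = Random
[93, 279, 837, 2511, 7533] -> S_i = 93*3^i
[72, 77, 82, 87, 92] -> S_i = 72 + 5*i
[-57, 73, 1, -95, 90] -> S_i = Random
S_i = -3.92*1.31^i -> [-3.92, -5.14, -6.73, -8.81, -11.54]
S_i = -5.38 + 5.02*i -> [-5.38, -0.36, 4.66, 9.68, 14.7]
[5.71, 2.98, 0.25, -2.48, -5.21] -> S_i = 5.71 + -2.73*i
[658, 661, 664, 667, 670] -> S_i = 658 + 3*i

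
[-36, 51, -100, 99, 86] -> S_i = Random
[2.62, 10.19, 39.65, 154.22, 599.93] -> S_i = 2.62*3.89^i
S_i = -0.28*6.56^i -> [-0.28, -1.84, -12.05, -79.04, -518.53]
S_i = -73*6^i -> [-73, -438, -2628, -15768, -94608]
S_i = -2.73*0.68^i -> [-2.73, -1.86, -1.26, -0.86, -0.58]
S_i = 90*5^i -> [90, 450, 2250, 11250, 56250]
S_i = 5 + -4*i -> [5, 1, -3, -7, -11]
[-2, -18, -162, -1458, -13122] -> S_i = -2*9^i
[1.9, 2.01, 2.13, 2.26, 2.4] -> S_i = 1.90*1.06^i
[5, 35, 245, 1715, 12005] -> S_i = 5*7^i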